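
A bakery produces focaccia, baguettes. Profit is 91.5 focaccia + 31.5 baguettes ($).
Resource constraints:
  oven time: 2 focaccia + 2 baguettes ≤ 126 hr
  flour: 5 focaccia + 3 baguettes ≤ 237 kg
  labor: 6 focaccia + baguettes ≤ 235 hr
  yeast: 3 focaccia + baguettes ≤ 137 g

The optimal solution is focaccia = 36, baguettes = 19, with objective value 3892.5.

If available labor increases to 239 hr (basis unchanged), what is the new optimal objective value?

At the optimum: oven time uses 110 of 126 (slack = 16); flour uses 237 of 237 (binding); labor uses 235 of 235 (binding); yeast uses 127 of 137 (slack = 10).
Slack constraints have shadow price 0 (complementary slackness).
Dual feasibility on the basic columns requires 5·y_flour + 6·y_labor = 91.5, 3·y_flour + 1·y_labor = 31.5.
→ y_flour = 7.5 and y_labor = 9.
Δz = y_labor·Δb = 9 × (4) = 36, so new z* = 3892.5 + 36 = 3928.5.

3928.5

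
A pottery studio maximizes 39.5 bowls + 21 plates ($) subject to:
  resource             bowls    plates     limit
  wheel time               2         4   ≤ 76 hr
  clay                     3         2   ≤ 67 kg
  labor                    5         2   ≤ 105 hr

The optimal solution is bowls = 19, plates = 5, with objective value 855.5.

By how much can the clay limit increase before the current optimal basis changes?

4.5

Binding constraints: clay, labor. The basis is B = [[3,2],[5,2]] with det -4.
Per unit increase in clay, x* moves by d = (-0.5, 1.25).
The basis stays optimal until wheel time becomes binding; allowable increase = 4.5 kg.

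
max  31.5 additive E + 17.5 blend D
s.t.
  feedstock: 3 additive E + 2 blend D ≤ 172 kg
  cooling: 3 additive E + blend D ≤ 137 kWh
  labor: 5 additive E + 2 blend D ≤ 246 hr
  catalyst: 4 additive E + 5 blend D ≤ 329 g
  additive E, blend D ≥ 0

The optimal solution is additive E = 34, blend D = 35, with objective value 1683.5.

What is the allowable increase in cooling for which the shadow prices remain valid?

4.5

Binding constraints: feedstock, cooling. The basis is B = [[3,2],[3,1]] with det -3.
Per unit increase in cooling, x* moves by d = (0.6667, -1).
The basis stays optimal until labor becomes binding; allowable increase = 4.5 kWh.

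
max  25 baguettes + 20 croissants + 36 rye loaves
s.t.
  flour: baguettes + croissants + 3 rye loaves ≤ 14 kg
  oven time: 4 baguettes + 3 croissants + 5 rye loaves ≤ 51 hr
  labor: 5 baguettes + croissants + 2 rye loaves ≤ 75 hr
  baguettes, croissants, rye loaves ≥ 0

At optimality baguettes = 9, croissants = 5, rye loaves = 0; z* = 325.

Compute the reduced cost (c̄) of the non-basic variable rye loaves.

-4

Binding: flour and oven time. Non-binding: labor (25 unused).
By complementary slackness, y = 0 for the non-binding constraint.
The binding rows give the dual system: 1·y_flour + 4·y_oven time = 25 and 1·y_flour + 3·y_oven time = 20.
Solving: y_flour = 5, y_oven time = 5.
Reduced cost of rye loaves: c₃ − yᵀa₃ = 36 − (5·3 + 5·5) = 36 − 40 = -4.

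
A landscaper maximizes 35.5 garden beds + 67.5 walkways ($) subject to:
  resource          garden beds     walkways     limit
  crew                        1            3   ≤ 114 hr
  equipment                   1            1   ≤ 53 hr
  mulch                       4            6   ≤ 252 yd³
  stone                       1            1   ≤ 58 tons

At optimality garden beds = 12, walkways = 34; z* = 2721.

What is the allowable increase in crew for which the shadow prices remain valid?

12

Binding constraints: crew, mulch. The basis is B = [[1,3],[4,6]] with det -6.
Per unit increase in crew, x* moves by d = (-1, 0.6667).
The basis stays optimal until garden beds reaches 0; allowable increase = 12 hr.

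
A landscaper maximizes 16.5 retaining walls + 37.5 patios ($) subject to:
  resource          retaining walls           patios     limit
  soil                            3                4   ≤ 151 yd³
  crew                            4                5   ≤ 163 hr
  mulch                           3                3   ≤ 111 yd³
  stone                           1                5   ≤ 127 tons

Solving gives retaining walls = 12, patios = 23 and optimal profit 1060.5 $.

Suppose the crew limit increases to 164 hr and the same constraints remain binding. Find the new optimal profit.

1063.5

Binding: crew and stone. Non-binding: soil (23 unused), mulch (6 unused).
By complementary slackness, y = 0 for the non-binding constraints.
From A_Bᵀ y = c: 4·y_crew + 1·y_stone = 16.5; 5·y_crew + 5·y_stone = 37.5.
→ y_crew = 3 and y_stone = 4.5.
Δz = y_crew·Δb = 3 × (1) = 3, so new z* = 1060.5 + 3 = 1063.5.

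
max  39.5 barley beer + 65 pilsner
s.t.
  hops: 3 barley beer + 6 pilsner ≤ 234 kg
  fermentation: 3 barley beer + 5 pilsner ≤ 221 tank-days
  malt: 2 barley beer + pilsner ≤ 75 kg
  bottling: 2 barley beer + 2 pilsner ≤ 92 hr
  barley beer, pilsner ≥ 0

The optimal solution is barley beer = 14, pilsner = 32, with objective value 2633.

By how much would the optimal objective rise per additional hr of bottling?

7

Check each constraint at x*: hops 234/234 (tight); fermentation 202/221 (slack 19); malt 60/75 (slack 15); bottling 92/92 (tight).
Since fermentation, malt are not tight, their duals are 0.
Dual feasibility on the basic columns requires 3·y_hops + 2·y_bottling = 39.5, 6·y_hops + 2·y_bottling = 65.
This yields shadow prices y_hops = 8.5, y_bottling = 7.
Shadow price of bottling = 7.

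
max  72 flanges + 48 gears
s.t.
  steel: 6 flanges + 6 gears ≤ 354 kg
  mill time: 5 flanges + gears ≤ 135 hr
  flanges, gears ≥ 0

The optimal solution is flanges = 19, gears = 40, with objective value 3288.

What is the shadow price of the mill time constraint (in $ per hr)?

6

Both steel and mill time are binding at x*.
The binding rows give the dual system: 6·y_steel + 5·y_mill time = 72 and 6·y_steel + 1·y_mill time = 48.
→ y_steel = 7 and y_mill time = 6.
Shadow price of mill time = 6.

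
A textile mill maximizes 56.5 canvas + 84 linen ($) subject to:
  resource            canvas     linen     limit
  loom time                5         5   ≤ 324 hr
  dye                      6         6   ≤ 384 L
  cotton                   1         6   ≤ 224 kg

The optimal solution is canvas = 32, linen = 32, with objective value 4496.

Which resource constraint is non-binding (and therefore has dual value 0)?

loom time: 320/324 (slack 4)
dye: 384/384 (binding)
cotton: 224/224 (binding)
By complementary slackness, a constraint with positive slack has shadow price 0 → loom time.

loom time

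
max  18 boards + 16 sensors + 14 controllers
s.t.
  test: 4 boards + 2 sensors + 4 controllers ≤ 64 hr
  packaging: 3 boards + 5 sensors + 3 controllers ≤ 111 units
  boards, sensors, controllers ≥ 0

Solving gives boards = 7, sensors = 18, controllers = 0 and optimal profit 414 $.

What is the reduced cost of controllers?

At the optimum: test uses 64 of 64 (binding); packaging uses 111 of 111 (binding).
From A_Bᵀ y = c: 4·y_test + 3·y_packaging = 18; 2·y_test + 5·y_packaging = 16.
Solving: y_test = 3, y_packaging = 2.
Reduced cost of controllers: c₃ − yᵀa₃ = 14 − (3·4 + 2·3) = 14 − 18 = -4.

-4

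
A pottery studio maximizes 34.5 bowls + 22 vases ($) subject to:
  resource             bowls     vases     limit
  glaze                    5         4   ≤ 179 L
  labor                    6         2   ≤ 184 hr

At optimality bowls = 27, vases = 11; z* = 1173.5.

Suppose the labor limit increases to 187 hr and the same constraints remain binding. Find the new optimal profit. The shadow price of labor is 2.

1179.5

Δb = 3, so new z* = 1173.5 + (2)·(3) = 1173.5 + 6 = 1179.5.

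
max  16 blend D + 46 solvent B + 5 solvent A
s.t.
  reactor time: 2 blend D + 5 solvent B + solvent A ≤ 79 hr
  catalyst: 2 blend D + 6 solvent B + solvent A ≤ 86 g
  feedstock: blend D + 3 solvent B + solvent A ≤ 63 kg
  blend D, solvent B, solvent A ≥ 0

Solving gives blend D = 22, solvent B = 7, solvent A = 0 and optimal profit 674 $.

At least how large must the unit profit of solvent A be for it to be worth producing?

At the optimum: reactor time uses 79 of 79 (binding); catalyst uses 86 of 86 (binding); feedstock uses 43 of 63 (slack = 20).
By complementary slackness, y = 0 for the non-binding constraint.
Dual feasibility on the basic columns requires 2·y_reactor time + 2·y_catalyst = 16, 5·y_reactor time + 6·y_catalyst = 46.
→ y_reactor time = 2 and y_catalyst = 6.
solvent A enters the basis when its profit ≥ yᵀa₃ = 2·1 + 6·1 = 8.

8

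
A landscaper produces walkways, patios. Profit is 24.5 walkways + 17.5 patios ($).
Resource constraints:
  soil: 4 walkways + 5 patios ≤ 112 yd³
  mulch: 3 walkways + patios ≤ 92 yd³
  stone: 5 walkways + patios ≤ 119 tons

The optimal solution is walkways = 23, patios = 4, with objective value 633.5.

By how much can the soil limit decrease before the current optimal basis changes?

Binding constraints: soil, stone. The basis is B = [[4,5],[5,1]] with det -21.
Per unit decrease in soil, x* moves by d = (0.0476, -0.2381).
The basis stays optimal until patios reaches 0; allowable decrease = 16.8 yd³.

16.8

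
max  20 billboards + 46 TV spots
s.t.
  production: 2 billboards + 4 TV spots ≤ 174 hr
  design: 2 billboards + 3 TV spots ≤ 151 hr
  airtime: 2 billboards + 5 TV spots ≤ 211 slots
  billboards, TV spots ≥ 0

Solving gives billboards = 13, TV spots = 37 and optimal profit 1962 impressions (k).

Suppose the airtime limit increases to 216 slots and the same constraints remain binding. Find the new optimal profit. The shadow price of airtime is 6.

1992

Δb = 5, so new z* = 1962 + (6)·(5) = 1962 + 30 = 1992.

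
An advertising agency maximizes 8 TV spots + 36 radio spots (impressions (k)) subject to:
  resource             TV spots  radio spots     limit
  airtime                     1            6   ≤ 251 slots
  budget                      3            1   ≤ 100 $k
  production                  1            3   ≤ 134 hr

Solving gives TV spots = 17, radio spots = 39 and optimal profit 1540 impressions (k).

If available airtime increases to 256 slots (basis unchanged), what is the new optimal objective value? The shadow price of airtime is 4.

Δb = 5, so new z* = 1540 + (4)·(5) = 1540 + 20 = 1560.

1560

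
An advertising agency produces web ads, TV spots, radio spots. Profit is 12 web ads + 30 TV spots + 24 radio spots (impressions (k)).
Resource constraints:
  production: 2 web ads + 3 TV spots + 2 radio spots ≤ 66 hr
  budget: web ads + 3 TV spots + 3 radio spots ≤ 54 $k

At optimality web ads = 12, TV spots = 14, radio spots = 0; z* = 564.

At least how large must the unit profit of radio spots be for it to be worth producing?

28

Check each constraint at x*: production 66/66 (tight); budget 54/54 (tight).
Dual feasibility on the basic columns requires 2·y_production + 1·y_budget = 12, 3·y_production + 3·y_budget = 30.
This yields shadow prices y_production = 2, y_budget = 8.
radio spots enters the basis when its profit ≥ yᵀa₃ = 2·2 + 8·3 = 28.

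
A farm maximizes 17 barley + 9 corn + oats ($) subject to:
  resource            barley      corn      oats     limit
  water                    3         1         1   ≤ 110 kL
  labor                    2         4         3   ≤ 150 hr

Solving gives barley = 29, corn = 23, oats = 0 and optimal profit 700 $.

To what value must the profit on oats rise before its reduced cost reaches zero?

Check each constraint at x*: water 110/110 (tight); labor 150/150 (tight).
Dual feasibility on the basic columns requires 3·y_water + 2·y_labor = 17, 1·y_water + 4·y_labor = 9.
→ y_water = 5 and y_labor = 1.
oats enters the basis when its profit ≥ yᵀa₃ = 5·1 + 1·3 = 8.

8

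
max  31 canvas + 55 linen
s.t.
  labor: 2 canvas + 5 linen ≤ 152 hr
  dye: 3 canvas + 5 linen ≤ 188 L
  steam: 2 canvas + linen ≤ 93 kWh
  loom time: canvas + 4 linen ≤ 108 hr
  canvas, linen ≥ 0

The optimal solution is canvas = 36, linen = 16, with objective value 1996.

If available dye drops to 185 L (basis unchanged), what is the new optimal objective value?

Binding: labor and dye. Non-binding: steam (5 unused), loom time (8 unused).
Since steam, loom time are not tight, their duals are 0.
From A_Bᵀ y = c: 2·y_labor + 3·y_dye = 31; 5·y_labor + 5·y_dye = 55.
This yields shadow prices y_labor = 2, y_dye = 9.
Δz = y_dye·Δb = 9 × (-3) = -27, so new z* = 1996 − 27 = 1969.

1969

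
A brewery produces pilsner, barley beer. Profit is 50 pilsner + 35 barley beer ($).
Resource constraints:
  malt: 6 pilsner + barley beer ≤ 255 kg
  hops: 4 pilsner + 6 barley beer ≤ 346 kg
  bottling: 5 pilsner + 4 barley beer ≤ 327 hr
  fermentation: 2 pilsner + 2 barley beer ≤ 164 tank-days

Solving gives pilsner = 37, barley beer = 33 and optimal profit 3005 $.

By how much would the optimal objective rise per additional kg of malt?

5

At the optimum: malt uses 255 of 255 (binding); hops uses 346 of 346 (binding); bottling uses 317 of 327 (slack = 10); fermentation uses 140 of 164 (slack = 24).
Slack constraints have shadow price 0 (complementary slackness).
The binding rows give the dual system: 6·y_malt + 4·y_hops = 50 and 1·y_malt + 6·y_hops = 35.
Solving: y_malt = 5, y_hops = 5.
Shadow price of malt = 5.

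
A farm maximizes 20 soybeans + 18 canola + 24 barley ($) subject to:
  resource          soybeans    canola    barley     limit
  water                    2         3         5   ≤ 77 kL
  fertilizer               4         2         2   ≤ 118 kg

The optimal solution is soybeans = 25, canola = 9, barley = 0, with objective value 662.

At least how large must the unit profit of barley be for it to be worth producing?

26

Both water and fertilizer are binding at x*.
Dual feasibility on the basic columns requires 2·y_water + 4·y_fertilizer = 20, 3·y_water + 2·y_fertilizer = 18.
This yields shadow prices y_water = 4, y_fertilizer = 3.
barley enters the basis when its profit ≥ yᵀa₃ = 4·5 + 3·2 = 26.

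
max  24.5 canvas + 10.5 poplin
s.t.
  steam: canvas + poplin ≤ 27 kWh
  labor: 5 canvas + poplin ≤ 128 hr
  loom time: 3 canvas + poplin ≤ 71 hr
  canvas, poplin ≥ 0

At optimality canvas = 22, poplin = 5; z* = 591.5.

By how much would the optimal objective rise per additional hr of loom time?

Check each constraint at x*: steam 27/27 (tight); labor 115/128 (slack 13); loom time 71/71 (tight).
By complementary slackness, y = 0 for the non-binding constraint.
Dual feasibility on the basic columns requires 1·y_steam + 3·y_loom time = 24.5, 1·y_steam + 1·y_loom time = 10.5.
This yields shadow prices y_steam = 3.5, y_loom time = 7.
Shadow price of loom time = 7.

7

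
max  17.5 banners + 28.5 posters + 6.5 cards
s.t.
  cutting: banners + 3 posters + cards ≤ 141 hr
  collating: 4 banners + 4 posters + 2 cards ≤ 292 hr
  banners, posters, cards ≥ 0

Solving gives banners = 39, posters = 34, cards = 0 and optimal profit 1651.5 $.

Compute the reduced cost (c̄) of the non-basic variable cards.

-5

At the optimum: cutting uses 141 of 141 (binding); collating uses 292 of 292 (binding).
Dual feasibility on the basic columns requires 1·y_cutting + 4·y_collating = 17.5, 3·y_cutting + 4·y_collating = 28.5.
→ y_cutting = 5.5 and y_collating = 3.
Reduced cost of cards: c₃ − yᵀa₃ = 6.5 − (5.5·1 + 3·2) = 6.5 − 11.5 = -5.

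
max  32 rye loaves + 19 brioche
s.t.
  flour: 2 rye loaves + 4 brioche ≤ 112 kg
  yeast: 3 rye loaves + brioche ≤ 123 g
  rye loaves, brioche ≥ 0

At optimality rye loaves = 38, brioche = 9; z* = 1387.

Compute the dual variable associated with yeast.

Check each constraint at x*: flour 112/112 (tight); yeast 123/123 (tight).
Dual feasibility on the basic columns requires 2·y_flour + 3·y_yeast = 32, 4·y_flour + 1·y_yeast = 19.
Solving: y_flour = 2.5, y_yeast = 9.
Shadow price of yeast = 9.

9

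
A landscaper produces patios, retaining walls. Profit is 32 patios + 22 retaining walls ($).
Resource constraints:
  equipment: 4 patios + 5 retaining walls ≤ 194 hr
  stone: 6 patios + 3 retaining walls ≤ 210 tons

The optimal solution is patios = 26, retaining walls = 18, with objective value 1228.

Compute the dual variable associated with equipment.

Check each constraint at x*: equipment 194/194 (tight); stone 210/210 (tight).
The binding rows give the dual system: 4·y_equipment + 6·y_stone = 32 and 5·y_equipment + 3·y_stone = 22.
Solving: y_equipment = 2, y_stone = 4.
Shadow price of equipment = 2.

2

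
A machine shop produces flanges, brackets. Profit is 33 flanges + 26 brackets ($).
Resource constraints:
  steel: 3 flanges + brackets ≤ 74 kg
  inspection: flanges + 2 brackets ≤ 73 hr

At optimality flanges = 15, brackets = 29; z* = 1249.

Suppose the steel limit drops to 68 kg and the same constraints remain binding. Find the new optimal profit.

Check each constraint at x*: steel 74/74 (tight); inspection 73/73 (tight).
From A_Bᵀ y = c: 3·y_steel + 1·y_inspection = 33; 1·y_steel + 2·y_inspection = 26.
This yields shadow prices y_steel = 8, y_inspection = 9.
Δz = y_steel·Δb = 8 × (-6) = -48, so new z* = 1249 − 48 = 1201.

1201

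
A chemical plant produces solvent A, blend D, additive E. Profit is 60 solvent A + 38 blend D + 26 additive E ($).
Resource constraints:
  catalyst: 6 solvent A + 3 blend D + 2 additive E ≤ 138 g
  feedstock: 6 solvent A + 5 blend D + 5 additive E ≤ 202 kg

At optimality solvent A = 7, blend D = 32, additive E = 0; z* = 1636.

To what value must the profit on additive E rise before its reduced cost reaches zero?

32

Both catalyst and feedstock are binding at x*.
The binding rows give the dual system: 6·y_catalyst + 6·y_feedstock = 60 and 3·y_catalyst + 5·y_feedstock = 38.
This yields shadow prices y_catalyst = 6, y_feedstock = 4.
additive E enters the basis when its profit ≥ yᵀa₃ = 6·2 + 4·5 = 32.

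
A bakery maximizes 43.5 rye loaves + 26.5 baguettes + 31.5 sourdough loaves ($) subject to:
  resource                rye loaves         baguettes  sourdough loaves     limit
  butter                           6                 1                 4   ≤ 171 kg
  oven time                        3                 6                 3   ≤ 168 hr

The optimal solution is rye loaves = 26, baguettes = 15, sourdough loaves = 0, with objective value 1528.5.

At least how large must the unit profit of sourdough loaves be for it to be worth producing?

Both butter and oven time are binding at x*.
Dual feasibility on the basic columns requires 6·y_butter + 3·y_oven time = 43.5, 1·y_butter + 6·y_oven time = 26.5.
This yields shadow prices y_butter = 5.5, y_oven time = 3.5.
sourdough loaves enters the basis when its profit ≥ yᵀa₃ = 5.5·4 + 3.5·3 = 32.5.

32.5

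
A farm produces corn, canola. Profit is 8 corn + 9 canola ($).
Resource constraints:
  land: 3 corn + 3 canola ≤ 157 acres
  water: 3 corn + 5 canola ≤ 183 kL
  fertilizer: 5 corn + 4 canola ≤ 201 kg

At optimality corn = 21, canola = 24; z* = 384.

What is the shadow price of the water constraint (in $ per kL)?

1

Check each constraint at x*: land 135/157 (slack 22); water 183/183 (tight); fertilizer 201/201 (tight).
By complementary slackness, y = 0 for the non-binding constraint.
The binding rows give the dual system: 3·y_water + 5·y_fertilizer = 8 and 5·y_water + 4·y_fertilizer = 9.
→ y_water = 1 and y_fertilizer = 1.
Shadow price of water = 1.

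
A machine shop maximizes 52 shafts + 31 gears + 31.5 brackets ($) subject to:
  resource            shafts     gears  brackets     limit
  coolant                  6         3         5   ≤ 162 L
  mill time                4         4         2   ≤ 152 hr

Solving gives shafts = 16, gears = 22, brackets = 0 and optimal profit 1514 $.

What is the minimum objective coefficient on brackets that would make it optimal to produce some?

Both coolant and mill time are binding at x*.
The binding rows give the dual system: 6·y_coolant + 4·y_mill time = 52 and 3·y_coolant + 4·y_mill time = 31.
Solving: y_coolant = 7, y_mill time = 2.5.
brackets enters the basis when its profit ≥ yᵀa₃ = 7·5 + 2.5·2 = 40.

40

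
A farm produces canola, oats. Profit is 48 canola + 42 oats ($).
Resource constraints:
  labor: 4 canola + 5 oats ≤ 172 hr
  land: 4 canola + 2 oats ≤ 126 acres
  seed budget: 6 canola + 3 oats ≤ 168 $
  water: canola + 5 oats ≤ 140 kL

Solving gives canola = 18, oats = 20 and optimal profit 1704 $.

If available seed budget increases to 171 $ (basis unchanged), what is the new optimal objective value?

Binding: labor and seed budget. Non-binding: land (14 unused), water (22 unused).
By complementary slackness, y = 0 for the non-binding constraints.
The binding rows give the dual system: 4·y_labor + 6·y_seed budget = 48 and 5·y_labor + 3·y_seed budget = 42.
Solving: y_labor = 6, y_seed budget = 4.
Δz = y_seed budget·Δb = 4 × (3) = 12, so new z* = 1704 + 12 = 1716.

1716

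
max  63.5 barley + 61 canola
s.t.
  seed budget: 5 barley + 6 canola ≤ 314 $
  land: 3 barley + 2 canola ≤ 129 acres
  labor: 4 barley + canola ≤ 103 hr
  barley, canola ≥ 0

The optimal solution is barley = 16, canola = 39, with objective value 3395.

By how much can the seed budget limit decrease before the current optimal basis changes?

185.25

Binding constraints: seed budget, labor. The basis is B = [[5,6],[4,1]] with det -19.
Per unit decrease in seed budget, x* moves by d = (0.0526, -0.2105).
The basis stays optimal until canola reaches 0; allowable decrease = 185.25 $.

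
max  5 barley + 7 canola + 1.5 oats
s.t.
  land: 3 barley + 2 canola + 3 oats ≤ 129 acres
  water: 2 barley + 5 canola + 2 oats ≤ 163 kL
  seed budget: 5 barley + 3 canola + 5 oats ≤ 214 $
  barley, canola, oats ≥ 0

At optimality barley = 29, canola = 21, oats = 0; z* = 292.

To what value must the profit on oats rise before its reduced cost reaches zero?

5

At the optimum: land uses 129 of 129 (binding); water uses 163 of 163 (binding); seed budget uses 208 of 214 (slack = 6).
By complementary slackness, y = 0 for the non-binding constraint.
From A_Bᵀ y = c: 3·y_land + 2·y_water = 5; 2·y_land + 5·y_water = 7.
This yields shadow prices y_land = 1, y_water = 1.
oats enters the basis when its profit ≥ yᵀa₃ = 1·3 + 1·2 = 5.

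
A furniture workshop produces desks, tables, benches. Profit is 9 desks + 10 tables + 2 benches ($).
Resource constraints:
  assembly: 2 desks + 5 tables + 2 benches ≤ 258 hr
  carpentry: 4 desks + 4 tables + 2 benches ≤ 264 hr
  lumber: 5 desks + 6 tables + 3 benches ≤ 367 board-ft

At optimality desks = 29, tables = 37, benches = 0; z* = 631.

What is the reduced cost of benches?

-3

Binding: carpentry and lumber. Non-binding: assembly (15 unused).
Slack constraints have shadow price 0 (complementary slackness).
Dual feasibility on the basic columns requires 4·y_carpentry + 5·y_lumber = 9, 4·y_carpentry + 6·y_lumber = 10.
Solving: y_carpentry = 1, y_lumber = 1.
Reduced cost of benches: c₃ − yᵀa₃ = 2 − (1·2 + 1·3) = 2 − 5 = -3.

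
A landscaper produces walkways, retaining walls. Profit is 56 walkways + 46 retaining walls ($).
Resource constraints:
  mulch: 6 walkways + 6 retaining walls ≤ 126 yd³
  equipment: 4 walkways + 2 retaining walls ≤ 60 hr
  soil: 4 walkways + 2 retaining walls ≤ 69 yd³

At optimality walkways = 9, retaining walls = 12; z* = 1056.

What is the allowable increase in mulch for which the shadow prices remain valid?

Binding constraints: mulch, equipment. The basis is B = [[6,6],[4,2]] with det -12.
Per unit increase in mulch, x* moves by d = (-0.1667, 0.3333).
The basis stays optimal until walkways reaches 0; allowable increase = 54 yd³.

54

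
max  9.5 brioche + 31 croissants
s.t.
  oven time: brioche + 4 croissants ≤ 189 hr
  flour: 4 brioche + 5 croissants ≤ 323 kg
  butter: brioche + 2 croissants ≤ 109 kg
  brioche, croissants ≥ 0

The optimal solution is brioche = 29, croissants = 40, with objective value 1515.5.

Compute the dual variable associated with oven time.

Check each constraint at x*: oven time 189/189 (tight); flour 316/323 (slack 7); butter 109/109 (tight).
Slack constraints have shadow price 0 (complementary slackness).
From A_Bᵀ y = c: 1·y_oven time + 1·y_butter = 9.5; 4·y_oven time + 2·y_butter = 31.
Solving: y_oven time = 6, y_butter = 3.5.
Shadow price of oven time = 6.

6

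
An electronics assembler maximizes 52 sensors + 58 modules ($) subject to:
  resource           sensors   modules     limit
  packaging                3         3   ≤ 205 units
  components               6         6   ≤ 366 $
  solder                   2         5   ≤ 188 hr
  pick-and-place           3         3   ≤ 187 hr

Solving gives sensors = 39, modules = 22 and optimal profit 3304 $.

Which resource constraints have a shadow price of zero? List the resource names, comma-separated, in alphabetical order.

packaging, pick-and-place

packaging: 183/205 (slack 22)
components: 366/366 (binding)
solder: 188/188 (binding)
pick-and-place: 183/187 (slack 4)
By complementary slackness, a constraint with positive slack has shadow price 0 → packaging, pick-and-place.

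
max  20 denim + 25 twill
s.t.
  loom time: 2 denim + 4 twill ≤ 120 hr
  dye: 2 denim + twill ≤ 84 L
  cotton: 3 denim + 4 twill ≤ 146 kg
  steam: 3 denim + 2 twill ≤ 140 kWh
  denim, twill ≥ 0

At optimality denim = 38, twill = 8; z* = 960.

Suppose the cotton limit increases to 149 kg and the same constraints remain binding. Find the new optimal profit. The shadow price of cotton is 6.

978

Δb = 3, so new z* = 960 + (6)·(3) = 960 + 18 = 978.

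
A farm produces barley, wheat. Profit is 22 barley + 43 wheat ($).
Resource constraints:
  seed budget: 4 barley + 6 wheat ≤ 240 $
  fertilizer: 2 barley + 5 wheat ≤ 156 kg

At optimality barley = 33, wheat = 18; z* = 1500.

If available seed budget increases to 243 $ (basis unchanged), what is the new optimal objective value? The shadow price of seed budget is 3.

Δb = 3, so new z* = 1500 + (3)·(3) = 1500 + 9 = 1509.

1509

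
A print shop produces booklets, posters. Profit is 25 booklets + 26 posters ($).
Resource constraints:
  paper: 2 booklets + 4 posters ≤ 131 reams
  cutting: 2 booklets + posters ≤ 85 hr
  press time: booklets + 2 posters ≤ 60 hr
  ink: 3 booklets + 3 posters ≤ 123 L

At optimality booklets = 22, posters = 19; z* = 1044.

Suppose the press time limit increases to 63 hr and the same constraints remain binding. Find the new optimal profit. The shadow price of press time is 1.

1047

Δb = 3, so new z* = 1044 + (1)·(3) = 1044 + 3 = 1047.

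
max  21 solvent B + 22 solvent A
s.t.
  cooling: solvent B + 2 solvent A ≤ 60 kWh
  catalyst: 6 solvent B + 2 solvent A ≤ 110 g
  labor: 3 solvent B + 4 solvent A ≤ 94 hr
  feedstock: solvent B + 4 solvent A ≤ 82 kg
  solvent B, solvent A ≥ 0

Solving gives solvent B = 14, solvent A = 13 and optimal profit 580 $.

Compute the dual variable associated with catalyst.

1

At the optimum: cooling uses 40 of 60 (slack = 20); catalyst uses 110 of 110 (binding); labor uses 94 of 94 (binding); feedstock uses 66 of 82 (slack = 16).
By complementary slackness, y = 0 for the non-binding constraints.
The binding rows give the dual system: 6·y_catalyst + 3·y_labor = 21 and 2·y_catalyst + 4·y_labor = 22.
→ y_catalyst = 1 and y_labor = 5.
Shadow price of catalyst = 1.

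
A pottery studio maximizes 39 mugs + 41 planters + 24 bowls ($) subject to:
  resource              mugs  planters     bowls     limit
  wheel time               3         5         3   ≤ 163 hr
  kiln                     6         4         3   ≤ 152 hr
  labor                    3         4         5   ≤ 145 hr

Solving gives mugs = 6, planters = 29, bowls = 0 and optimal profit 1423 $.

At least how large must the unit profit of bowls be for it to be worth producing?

27

Check each constraint at x*: wheel time 163/163 (tight); kiln 152/152 (tight); labor 134/145 (slack 11).
By complementary slackness, y = 0 for the non-binding constraint.
The binding rows give the dual system: 3·y_wheel time + 6·y_kiln = 39 and 5·y_wheel time + 4·y_kiln = 41.
This yields shadow prices y_wheel time = 5, y_kiln = 4.
bowls enters the basis when its profit ≥ yᵀa₃ = 5·3 + 4·3 = 27.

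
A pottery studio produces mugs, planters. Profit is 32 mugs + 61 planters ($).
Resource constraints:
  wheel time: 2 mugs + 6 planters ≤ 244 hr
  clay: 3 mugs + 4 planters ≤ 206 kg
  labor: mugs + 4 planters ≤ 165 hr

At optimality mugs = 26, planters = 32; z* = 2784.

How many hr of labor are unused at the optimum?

11

labor used = 1·26 + 4·32 = 154; slack = 165 − 154 = 11.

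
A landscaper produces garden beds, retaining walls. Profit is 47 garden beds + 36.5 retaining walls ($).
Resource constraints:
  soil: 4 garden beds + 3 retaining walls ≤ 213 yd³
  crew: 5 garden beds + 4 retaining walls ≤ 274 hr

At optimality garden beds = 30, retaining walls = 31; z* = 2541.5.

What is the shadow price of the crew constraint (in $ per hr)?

5

Check each constraint at x*: soil 213/213 (tight); crew 274/274 (tight).
The binding rows give the dual system: 4·y_soil + 5·y_crew = 47 and 3·y_soil + 4·y_crew = 36.5.
→ y_soil = 5.5 and y_crew = 5.
Shadow price of crew = 5.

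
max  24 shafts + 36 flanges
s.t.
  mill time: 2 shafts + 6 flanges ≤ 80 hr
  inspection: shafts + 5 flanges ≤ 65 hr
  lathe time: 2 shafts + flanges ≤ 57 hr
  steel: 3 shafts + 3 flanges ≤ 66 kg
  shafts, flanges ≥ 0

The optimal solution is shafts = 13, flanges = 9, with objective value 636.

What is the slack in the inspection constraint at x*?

7

inspection used = 1·13 + 5·9 = 58; slack = 65 − 58 = 7.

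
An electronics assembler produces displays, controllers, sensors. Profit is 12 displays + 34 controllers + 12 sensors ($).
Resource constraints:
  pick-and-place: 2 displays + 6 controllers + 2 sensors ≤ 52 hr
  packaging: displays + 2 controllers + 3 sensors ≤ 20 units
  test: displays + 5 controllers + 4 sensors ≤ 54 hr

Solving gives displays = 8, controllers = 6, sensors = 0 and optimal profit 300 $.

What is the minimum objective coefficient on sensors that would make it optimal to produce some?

16

At the optimum: pick-and-place uses 52 of 52 (binding); packaging uses 20 of 20 (binding); test uses 38 of 54 (slack = 16).
Slack constraints have shadow price 0 (complementary slackness).
From A_Bᵀ y = c: 2·y_pick-and-place + 1·y_packaging = 12; 6·y_pick-and-place + 2·y_packaging = 34.
This yields shadow prices y_pick-and-place = 5, y_packaging = 2.
sensors enters the basis when its profit ≥ yᵀa₃ = 5·2 + 2·3 = 16.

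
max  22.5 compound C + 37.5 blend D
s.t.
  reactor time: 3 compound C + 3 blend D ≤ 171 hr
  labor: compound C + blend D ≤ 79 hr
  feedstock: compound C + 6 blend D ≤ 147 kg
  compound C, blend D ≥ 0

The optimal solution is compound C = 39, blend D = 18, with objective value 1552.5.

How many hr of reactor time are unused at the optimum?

0

reactor time used = 3·39 + 3·18 = 171; slack = 171 − 171 = 0.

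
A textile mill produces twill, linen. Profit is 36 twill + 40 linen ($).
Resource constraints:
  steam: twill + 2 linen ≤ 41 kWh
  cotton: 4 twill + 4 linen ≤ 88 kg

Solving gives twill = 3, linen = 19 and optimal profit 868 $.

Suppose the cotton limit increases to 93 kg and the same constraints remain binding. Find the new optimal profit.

908

At the optimum: steam uses 41 of 41 (binding); cotton uses 88 of 88 (binding).
The binding rows give the dual system: 1·y_steam + 4·y_cotton = 36 and 2·y_steam + 4·y_cotton = 40.
Solving: y_steam = 4, y_cotton = 8.
Δz = y_cotton·Δb = 8 × (5) = 40, so new z* = 868 + 40 = 908.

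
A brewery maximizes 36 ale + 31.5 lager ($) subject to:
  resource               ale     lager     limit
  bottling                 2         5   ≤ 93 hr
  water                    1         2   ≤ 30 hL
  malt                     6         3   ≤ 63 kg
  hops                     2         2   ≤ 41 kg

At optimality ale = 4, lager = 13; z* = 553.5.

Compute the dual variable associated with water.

At the optimum: bottling uses 73 of 93 (slack = 20); water uses 30 of 30 (binding); malt uses 63 of 63 (binding); hops uses 34 of 41 (slack = 7).
By complementary slackness, y = 0 for the non-binding constraints.
The binding rows give the dual system: 1·y_water + 6·y_malt = 36 and 2·y_water + 3·y_malt = 31.5.
This yields shadow prices y_water = 9, y_malt = 4.5.
Shadow price of water = 9.

9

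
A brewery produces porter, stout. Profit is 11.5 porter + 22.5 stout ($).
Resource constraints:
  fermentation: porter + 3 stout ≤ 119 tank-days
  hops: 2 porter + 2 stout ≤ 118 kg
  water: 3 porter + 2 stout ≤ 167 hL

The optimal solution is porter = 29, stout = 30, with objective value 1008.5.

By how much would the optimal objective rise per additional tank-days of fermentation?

Check each constraint at x*: fermentation 119/119 (tight); hops 118/118 (tight); water 147/167 (slack 20).
By complementary slackness, y = 0 for the non-binding constraint.
From A_Bᵀ y = c: 1·y_fermentation + 2·y_hops = 11.5; 3·y_fermentation + 2·y_hops = 22.5.
→ y_fermentation = 5.5 and y_hops = 3.
Shadow price of fermentation = 5.5.

5.5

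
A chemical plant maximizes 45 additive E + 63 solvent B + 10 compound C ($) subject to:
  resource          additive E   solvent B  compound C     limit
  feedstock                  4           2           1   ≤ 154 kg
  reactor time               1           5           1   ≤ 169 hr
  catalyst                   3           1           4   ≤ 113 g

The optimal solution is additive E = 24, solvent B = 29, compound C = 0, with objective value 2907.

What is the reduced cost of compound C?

Binding: feedstock and reactor time. Non-binding: catalyst (12 unused).
Slack constraints have shadow price 0 (complementary slackness).
The binding rows give the dual system: 4·y_feedstock + 1·y_reactor time = 45 and 2·y_feedstock + 5·y_reactor time = 63.
→ y_feedstock = 9 and y_reactor time = 9.
Reduced cost of compound C: c₃ − yᵀa₃ = 10 − (9·1 + 9·1) = 10 − 18 = -8.

-8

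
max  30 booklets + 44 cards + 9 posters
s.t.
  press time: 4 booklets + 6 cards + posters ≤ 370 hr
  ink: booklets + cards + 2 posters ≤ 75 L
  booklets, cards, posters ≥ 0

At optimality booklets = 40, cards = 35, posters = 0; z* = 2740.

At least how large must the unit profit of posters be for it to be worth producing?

At the optimum: press time uses 370 of 370 (binding); ink uses 75 of 75 (binding).
From A_Bᵀ y = c: 4·y_press time + 1·y_ink = 30; 6·y_press time + 1·y_ink = 44.
This yields shadow prices y_press time = 7, y_ink = 2.
posters enters the basis when its profit ≥ yᵀa₃ = 7·1 + 2·2 = 11.

11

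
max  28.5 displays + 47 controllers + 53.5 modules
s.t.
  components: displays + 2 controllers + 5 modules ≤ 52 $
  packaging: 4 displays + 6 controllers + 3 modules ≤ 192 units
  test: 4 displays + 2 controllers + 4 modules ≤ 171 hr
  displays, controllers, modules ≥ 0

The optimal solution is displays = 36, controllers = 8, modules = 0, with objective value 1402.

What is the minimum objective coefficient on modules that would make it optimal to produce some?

Binding: components and packaging. Non-binding: test (11 unused).
Slack constraints have shadow price 0 (complementary slackness).
Dual feasibility on the basic columns requires 1·y_components + 4·y_packaging = 28.5, 2·y_components + 6·y_packaging = 47.
This yields shadow prices y_components = 8.5, y_packaging = 5.
modules enters the basis when its profit ≥ yᵀa₃ = 8.5·5 + 5·3 = 57.5.

57.5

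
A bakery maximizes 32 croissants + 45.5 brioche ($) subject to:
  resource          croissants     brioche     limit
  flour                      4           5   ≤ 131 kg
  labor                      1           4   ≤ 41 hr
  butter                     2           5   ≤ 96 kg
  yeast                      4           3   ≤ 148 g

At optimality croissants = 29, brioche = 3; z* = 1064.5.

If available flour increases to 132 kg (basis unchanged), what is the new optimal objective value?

1072

At the optimum: flour uses 131 of 131 (binding); labor uses 41 of 41 (binding); butter uses 73 of 96 (slack = 23); yeast uses 125 of 148 (slack = 23).
Since butter, yeast are not tight, their duals are 0.
Dual feasibility on the basic columns requires 4·y_flour + 1·y_labor = 32, 5·y_flour + 4·y_labor = 45.5.
This yields shadow prices y_flour = 7.5, y_labor = 2.
Δz = y_flour·Δb = 7.5 × (1) = 7.5, so new z* = 1064.5 + 7.5 = 1072.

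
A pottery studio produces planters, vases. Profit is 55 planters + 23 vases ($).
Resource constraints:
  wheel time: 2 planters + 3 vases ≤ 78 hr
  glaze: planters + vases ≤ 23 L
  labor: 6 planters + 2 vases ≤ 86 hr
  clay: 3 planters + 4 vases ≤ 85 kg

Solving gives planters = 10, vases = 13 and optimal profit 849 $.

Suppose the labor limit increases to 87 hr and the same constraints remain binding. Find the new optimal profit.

Binding: glaze and labor. Non-binding: wheel time (19 unused), clay (3 unused).
By complementary slackness, y = 0 for the non-binding constraints.
The binding rows give the dual system: 1·y_glaze + 6·y_labor = 55 and 1·y_glaze + 2·y_labor = 23.
→ y_glaze = 7 and y_labor = 8.
Δz = y_labor·Δb = 8 × (1) = 8, so new z* = 849 + 8 = 857.

857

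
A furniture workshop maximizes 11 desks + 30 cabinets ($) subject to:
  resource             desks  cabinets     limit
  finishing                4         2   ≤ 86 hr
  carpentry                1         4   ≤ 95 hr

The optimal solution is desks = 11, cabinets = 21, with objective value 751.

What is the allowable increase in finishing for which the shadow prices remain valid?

294

Binding constraints: finishing, carpentry. The basis is B = [[4,2],[1,4]] with det 14.
Per unit increase in finishing, x* moves by d = (0.2857, -0.0714).
The basis stays optimal until cabinets reaches 0; allowable increase = 294 hr.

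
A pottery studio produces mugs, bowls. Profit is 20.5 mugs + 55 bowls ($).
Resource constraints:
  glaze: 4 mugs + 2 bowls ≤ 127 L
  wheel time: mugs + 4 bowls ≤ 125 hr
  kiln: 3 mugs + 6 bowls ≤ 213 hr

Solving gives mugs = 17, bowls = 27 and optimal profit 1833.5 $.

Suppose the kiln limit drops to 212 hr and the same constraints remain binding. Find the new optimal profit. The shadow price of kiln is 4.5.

1829

Δb = -1, so new z* = 1833.5 + (4.5)·(-1) = 1833.5 − 4.5 = 1829.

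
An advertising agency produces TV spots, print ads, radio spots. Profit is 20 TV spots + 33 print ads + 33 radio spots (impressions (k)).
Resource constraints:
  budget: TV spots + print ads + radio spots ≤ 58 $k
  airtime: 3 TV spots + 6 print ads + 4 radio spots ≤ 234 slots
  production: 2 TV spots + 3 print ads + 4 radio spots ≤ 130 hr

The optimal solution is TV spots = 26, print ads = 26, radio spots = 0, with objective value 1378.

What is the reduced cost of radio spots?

Binding: airtime and production. Non-binding: budget (6 unused).
By complementary slackness, y = 0 for the non-binding constraint.
From A_Bᵀ y = c: 3·y_airtime + 2·y_production = 20; 6·y_airtime + 3·y_production = 33.
→ y_airtime = 2 and y_production = 7.
Reduced cost of radio spots: c₃ − yᵀa₃ = 33 − (2·4 + 7·4) = 33 − 36 = -3.

-3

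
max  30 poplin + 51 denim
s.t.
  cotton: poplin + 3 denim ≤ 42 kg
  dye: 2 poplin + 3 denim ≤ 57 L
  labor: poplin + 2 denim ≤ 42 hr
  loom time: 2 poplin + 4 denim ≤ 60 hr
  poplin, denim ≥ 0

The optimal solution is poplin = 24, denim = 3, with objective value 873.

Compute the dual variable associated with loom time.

6

Check each constraint at x*: cotton 33/42 (slack 9); dye 57/57 (tight); labor 30/42 (slack 12); loom time 60/60 (tight).
Since cotton, labor are not tight, their duals are 0.
From A_Bᵀ y = c: 2·y_dye + 2·y_loom time = 30; 3·y_dye + 4·y_loom time = 51.
This yields shadow prices y_dye = 9, y_loom time = 6.
Shadow price of loom time = 6.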